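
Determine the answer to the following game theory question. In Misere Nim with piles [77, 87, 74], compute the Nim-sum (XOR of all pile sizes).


We need the XOR (exclusive or) of all pile sizes.
After XOR-ing pile 1 (size 77): 0 XOR 77 = 77
After XOR-ing pile 2 (size 87): 77 XOR 87 = 26
After XOR-ing pile 3 (size 74): 26 XOR 74 = 80
The Nim-value of this position is 80.

80


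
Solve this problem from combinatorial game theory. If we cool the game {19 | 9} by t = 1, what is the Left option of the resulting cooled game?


Original game: {19 | 9} (a switch {a | b} with a > b).
Cooling by t (for t below the temperature (a - b)/2 = 5) taxes each move by t: {a | b} cooled by t is {a - t | b + t}.
Cooling amount: t = 1
Cooled Left option: 19 - 1 = 18
Cooled Right option: 9 + 1 = 10
Cooled game: {18 | 10}
Left option = 18

18


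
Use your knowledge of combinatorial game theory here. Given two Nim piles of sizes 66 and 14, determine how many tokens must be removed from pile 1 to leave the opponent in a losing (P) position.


Piles: 66 and 14
Current XOR: 66 XOR 14 = 76 (non-zero, so this is an N-position).
To make the XOR zero, we need to find a move that balances the piles.
For pile 1 (size 66): target = 66 XOR 76 = 14
We reduce pile 1 from 66 to 14.
Tokens removed: 66 - 14 = 52
Verification: 14 XOR 14 = 0

52


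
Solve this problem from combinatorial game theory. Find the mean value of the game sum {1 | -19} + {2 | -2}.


G1 = {1 | -19}, G2 = {2 | -2}
Each is a switch {a | b} with numbers a > b; its mean value is (a + b)/2, and mean value is additive over game sums: m(G1 + G2) = m(G1) + m(G2).
Mean of G1 = (1 + (-19))/2 = -18/2 = -9
Mean of G2 = (2 + (-2))/2 = 0/2 = 0
Mean of G1 + G2 = -9 + 0 = -9

-9


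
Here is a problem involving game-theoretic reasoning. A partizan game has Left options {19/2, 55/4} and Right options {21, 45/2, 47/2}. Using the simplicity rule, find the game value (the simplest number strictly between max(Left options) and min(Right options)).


Left options: {19/2, 55/4}, max = 55/4
Right options: {21, 45/2, 47/2}, min = 21
All options are numbers and max(Left) < min(Right), so by the simplicity theorem the value is the simplest (earliest-born) number strictly between 55/4 and 21.
Integers 14 through 20 all lie strictly between 55/4 and 21.
Among integers, the simplest (lowest birthday = smallest |n|; 0 is born on day 0, +-n on day n) is 14.
No non-integer in the interval can be simpler: if x is a non-integer in the interval, then floor(x) or ceil(x) also lies in the interval (the interval contains an integer), and both are proper prefixes of x's sign expansion, i.e. born earlier. So the game value is 14.
Game value = 14

14


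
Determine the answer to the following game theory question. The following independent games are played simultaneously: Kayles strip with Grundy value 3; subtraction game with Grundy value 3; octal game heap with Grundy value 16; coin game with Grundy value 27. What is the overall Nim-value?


By the Sprague-Grundy theorem, the Grundy value of a sum of games is the XOR of individual Grundy values.
Kayles strip: Grundy value = 3. Running XOR: 0 XOR 3 = 3
subtraction game: Grundy value = 3. Running XOR: 3 XOR 3 = 0
octal game heap: Grundy value = 16. Running XOR: 0 XOR 16 = 16
coin game: Grundy value = 27. Running XOR: 16 XOR 27 = 11
The combined Grundy value is 11.

11


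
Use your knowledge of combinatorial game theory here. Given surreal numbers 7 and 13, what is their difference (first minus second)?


x = 7, y = 13
x - y = 7 - 13 = -6

-6


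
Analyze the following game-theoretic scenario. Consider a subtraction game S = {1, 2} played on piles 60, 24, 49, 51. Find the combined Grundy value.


Subtraction set: {1, 2}
For this subtraction set, G(n) = n mod 3 (period = max + 1 = 3).
Pile 1 (size 60): G(60) = 60 mod 3 = 0
Pile 2 (size 24): G(24) = 24 mod 3 = 0
Pile 3 (size 49): G(49) = 49 mod 3 = 1
Pile 4 (size 51): G(51) = 51 mod 3 = 0
Total Grundy value = XOR of all: 0 XOR 0 XOR 1 XOR 0 = 1

1


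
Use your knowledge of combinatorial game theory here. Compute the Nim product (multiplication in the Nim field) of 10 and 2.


Nim multiplication is bilinear over XOR: (u XOR v) * w = (u*w) XOR (v*w).
So we split each operand into its bit components and XOR the pairwise Nim products.
10 = 2 + 8 (as XOR of powers of 2).
2 = 2 (as XOR of powers of 2).
Using the standard Nim-product table on single bits:
  2*2 = 3,   2*4 = 8,   2*8 = 12,
  4*4 = 6,   4*8 = 11,  8*8 = 13,
and  1*x = x (identity), k*l = l*k (commutative).
Pairwise Nim products:
  2 * 2 = 3
  8 * 2 = 12
XOR them: 3 XOR 12 = 15.
Result: 10 * 2 = 15 (in Nim).

15


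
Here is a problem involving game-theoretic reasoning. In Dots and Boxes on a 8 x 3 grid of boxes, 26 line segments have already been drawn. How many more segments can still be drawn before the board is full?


Grid: 8 x 3 boxes, i.e. 9 rows and 4 columns of dots.
Horizontal edges: (rows + 1) * cols = 9 * 3 = 27
Vertical edges: rows * (cols + 1) = 8 * 4 = 32
Total edges: 27 + 32 = 59
Edges drawn: 26
Remaining: 59 - 26 = 33

33


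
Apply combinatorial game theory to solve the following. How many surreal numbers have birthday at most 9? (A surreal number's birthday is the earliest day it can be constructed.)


Day 0: {|} = 0 is born. Count = 1.
Day n: the number of surreal numbers born by day n is 2^(n+1) - 1.
By day 0: 2^1 - 1 = 1
By day 1: 2^2 - 1 = 3
By day 2: 2^3 - 1 = 7
By day 3: 2^4 - 1 = 15
By day 4: 2^5 - 1 = 31
By day 5: 2^6 - 1 = 63
By day 6: 2^7 - 1 = 127
By day 7: 2^8 - 1 = 255
By day 8: 2^9 - 1 = 511
By day 9: 2^10 - 1 = 1023
By day 9: 1023 surreal numbers.

1023


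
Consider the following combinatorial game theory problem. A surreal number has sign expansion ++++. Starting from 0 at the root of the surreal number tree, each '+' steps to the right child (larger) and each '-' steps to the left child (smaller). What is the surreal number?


Sign expansion: ++++
Rule: track bounds (lo, hi), initially (-inf, +inf). On '+', the current value becomes lo and we move to the simplest number in (value, hi): value + 1 if hi = +inf, otherwise the midpoint (value + hi)/2. On '-', the current value becomes hi and we move to value - 1 if lo = -inf, otherwise the midpoint (lo + value)/2.
Start at 0.
Step 1: sign = +, move right. Bounds: (0, +inf). Value = 1
Step 2: sign = +, move right. Bounds: (1, +inf). Value = 2
Step 3: sign = +, move right. Bounds: (2, +inf). Value = 3
Step 4: sign = +, move right. Bounds: (3, +inf). Value = 4
The surreal number with sign expansion ++++ is 4.

4


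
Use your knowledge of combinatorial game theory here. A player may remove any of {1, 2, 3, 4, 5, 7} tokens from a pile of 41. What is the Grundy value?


The subtraction set is S = {1, 2, 3, 4, 5, 7}.
G(k) = mex{ G(k - s) : s in S, s <= k }. We compute iteratively: G(0) = 0.
G(1) = mex({0}) = 1
G(2) = mex({0, 1}) = 2
G(3) = mex({0, 1, 2}) = 3
G(4) = mex({0, 1, 2, 3}) = 4
G(5) = mex({0, 1, 2, 3, 4}) = 5
G(6) = mex({1, 2, 3, 4, 5}) = 0
G(7) = mex({0, 2, 3, 4, 5}) = 1
G(8) = mex({0, 1, 3, 4, 5}) = 2
G(9) = mex({0, 1, 2, 4, 5}) = 3
G(10) = mex({0, 1, 2, 3, 5}) = 4
G(11) = mex({0, 1, 2, 3, 4}) = 5
G(12) = mex({1, 2, 3, 4, 5}) = 0
Observe that G(6)..G(12) = 0, 1, 2, 3, 4, 5, 0 repeats G(0)..G(6) = 0, 1, 2, 3, 4, 5, 0.
For k >= max(S) = 7, G(k) is determined by the previous 7 values G(k-7)..G(k-1); a window of 7 consecutive values has recurred shifted by 6, so by induction G(k + 6) = G(k) for all k >= 0: the sequence is periodic from the start with period 6.
One period: G(0..5) = 0, 1, 2, 3, 4, 5.
41 mod 6 = 5, so G(41) = G(5) = 5.

5


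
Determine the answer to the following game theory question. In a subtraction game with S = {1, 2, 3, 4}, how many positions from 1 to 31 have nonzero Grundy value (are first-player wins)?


Subtraction set S = {1, 2, 3, 4}, so G(n) = n mod 5.
G(n) = 0 when n is a multiple of 5.
Multiples of 5 in [1, 31]: 6
N-positions (nonzero Grundy) = 31 - 6 = 25

25


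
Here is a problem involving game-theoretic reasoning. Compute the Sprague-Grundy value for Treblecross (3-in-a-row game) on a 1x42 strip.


Treblecross: place X on empty cells; 3-in-a-row wins.
Playing within two cells of an existing X lets the opponent win at once, so sensible play treats the cells i-2..i+2 around each X as dead. The player left with no safe cell loses, so this is a normal-play take-away game on strips of safe cells.
Placing X at cell i (0-indexed) of a strip of k safe cells leaves independent strips of sizes max(0, i-2) and max(0, k-i-3). Hence G(k) = mex{ G(max(0,i-2)) XOR G(max(0,k-i-3)) : 0 <= i < k }, with G(0) = 0.
G(1): splits (0,0):0^0=0 -> mex({0}) = 1
G(2): splits (0,0):0^0=0 -> mex({0}) = 1
G(3): splits (0,0):0^0=0 -> mex({0}) = 1
G(4): splits (0,1):0^1=1 (0,0):0^0=0 -> mex({0, 1}) = 2
G(5): splits (0,2):0^1=1 (0,1):0^1=1 (0,0):0^0=0 -> mex({0, 1}) = 2
G(6) = mex({1}) = 0
G(7) = mex({0, 1, 2}) = 3
G(8) = mex({0, 1, 2}) = 3
G(9) = mex({0, 2}) = 1
G(10) = mex({0, 2, 3}) = 1
G(11) = mex({0, 3}) = 1
G(12) = mex({1, 3}) = 0
G(13) = mex({0, 1, 2, 3}) = 4
G(14) = mex({0, 1, 2}) = 3
G(15) = mex({0, 1, 2}) = 3
G(16) = mex({0, 1, 2, 4}) = 3
G(17) = mex({0, 1, 3, 4}) = 2
G(18) = mex({0, 1, 3, 4}) = 2
G(19) = mex({0, 1, 3, 5}) = 2
G(20) = mex({0, 1, 2, 3, 5}) = 4
G(21) = mex({0, 1, 2, 3, 5}) = 4
G(22) = mex({1, 2, 6}) = 0
G(23) = mex({0, 1, 2, 3, 4, 6}) = 5
G(24) = mex({0, 1, 2, 3, 4}) = 5
G(25) = mex({0, 1, 3, 4, 7}) = 2
G(26) = mex({0, 1, 3, 4, 5, 7}) = 2
G(27) = mex({0, 1, 3, 5}) = 2
G(28) = mex({0, 1, 2, 5}) = 3
G(29) = mex({0, 1, 2, 4, 5, 6}) = 3
G(30) = mex({1, 2, 4, 6}) = 0
G(31) = mex({0, 1, 2, 3, 4, 6}) = 5
G(32) = mex({1, 2, 3, 4, 7}) = 0
G(33) = mex({0, 3, 7}) = 1
G(34) = mex({0, 2, 3, 5, 7}) = 1
G(35) = mex({0, 2, 3, 5, 6}) = 1
G(36) = mex({0, 1, 2, 5, 6}) = 3
G(37) = mex({0, 1, 2, 4, 5, 6}) = 3
G(38) = mex({0, 1, 2, 4}) = 3
G(39) = mex({0, 1, 2, 3, 4, 7}) = 5
G(40) = mex({0, 1, 2, 3, 4, 5, 7}) = 6
G(41) = mex({0, 1, 2, 3, 5, 7}) = 4
G(42) = mex({0, 1, 2, 3, 5, 6, 7}) = 4
Therefore G(42) = 4.

4


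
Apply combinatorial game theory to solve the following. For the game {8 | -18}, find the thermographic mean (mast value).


Game = {8 | -18}, a switch {a | b} with numbers a > b.
Its thermograph has left wall a - t and right wall b + t, which meet at t = (a - b)/2, where both equal (a + b)/2. So the mast (mean value) is at (a + b)/2.
Mean = (8 + (-18))/2 = -10/2 = -5

-5


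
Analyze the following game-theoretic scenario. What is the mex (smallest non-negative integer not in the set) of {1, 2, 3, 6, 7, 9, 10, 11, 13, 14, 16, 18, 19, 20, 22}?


Set = {1, 2, 3, 6, 7, 9, 10, 11, 13, 14, 16, 18, 19, 20, 22}
0 is NOT in the set. This is the mex.
mex = 0

0


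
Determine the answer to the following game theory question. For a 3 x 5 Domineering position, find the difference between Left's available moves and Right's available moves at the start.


Board is 3 x 5 (rows x cols).
Left (vertical) placements: (rows-1) * cols = 2 * 5 = 10
Right (horizontal) placements: rows * (cols-1) = 3 * 4 = 12
Advantage = Left - Right = 10 - 12 = -2

-2


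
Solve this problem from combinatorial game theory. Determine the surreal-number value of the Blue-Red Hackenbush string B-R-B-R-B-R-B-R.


Edges (from ground): B-R-B-R-B-R-B-R
By Berlekamp's sign-expansion rule, a Blue-Red Hackenbush stalk has the value of the surreal number whose sign sequence is the edge sequence with B -> + and R -> -.
Sign sequence: +-+-+-+-
Trace the sign expansion in the surreal number tree, starting from 0:
Edge 1: B (sign +) -> bounds (0, +inf), value = 1
Edge 2: R (sign -) -> bounds (0, 1), value = 1/2
Edge 3: B (sign +) -> bounds (1/2, 1), value = 3/4
Edge 4: R (sign -) -> bounds (1/2, 3/4), value = 5/8
Edge 5: B (sign +) -> bounds (5/8, 3/4), value = 11/16
Edge 6: R (sign -) -> bounds (5/8, 11/16), value = 21/32
Edge 7: B (sign +) -> bounds (21/32, 11/16), value = 43/64
Edge 8: R (sign -) -> bounds (21/32, 43/64), value = 85/128
Game value = 85/128

85/128


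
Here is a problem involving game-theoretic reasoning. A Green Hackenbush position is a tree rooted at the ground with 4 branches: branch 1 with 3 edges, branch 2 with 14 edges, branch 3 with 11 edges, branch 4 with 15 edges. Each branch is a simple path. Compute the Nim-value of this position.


The tree has 4 branches from the ground vertex.
In Green Hackenbush, the Nim-value of a simple path of length k is k.
Branch 1: length 3, Nim-value = 3
Branch 2: length 14, Nim-value = 14
Branch 3: length 11, Nim-value = 11
Branch 4: length 15, Nim-value = 15
Total Nim-value = XOR of all branch values:
0 XOR 3 = 3
3 XOR 14 = 13
13 XOR 11 = 6
6 XOR 15 = 9
Nim-value of the tree = 9

9


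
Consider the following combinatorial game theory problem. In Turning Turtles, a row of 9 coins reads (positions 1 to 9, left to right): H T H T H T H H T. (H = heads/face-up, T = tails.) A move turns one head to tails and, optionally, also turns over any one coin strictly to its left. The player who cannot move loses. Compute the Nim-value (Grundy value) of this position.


Coins: H T H T H T H H T
Key fact: a single head at position k behaves exactly like a Nim heap of size k (turning it to T and optionally flipping a coin at j < k corresponds to moving the heap from k to j, or to 0), and heads combine as a disjunctive sum (two heads at the same place would cancel, matching j XOR j = 0). So the Nim-value is the XOR of the 1-indexed positions of the heads.
Face-up positions (1-indexed): [1, 3, 5, 7, 8]
XOR 0 with 1: 0 XOR 1 = 1
XOR 1 with 3: 1 XOR 3 = 2
XOR 2 with 5: 2 XOR 5 = 7
XOR 7 with 7: 7 XOR 7 = 0
XOR 0 with 8: 0 XOR 8 = 8
Nim-value = 8

8


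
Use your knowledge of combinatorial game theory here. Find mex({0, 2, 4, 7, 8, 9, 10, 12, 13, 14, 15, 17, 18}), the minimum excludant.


Set = {0, 2, 4, 7, 8, 9, 10, 12, 13, 14, 15, 17, 18}
0 is in the set.
1 is NOT in the set. This is the mex.
mex = 1

1


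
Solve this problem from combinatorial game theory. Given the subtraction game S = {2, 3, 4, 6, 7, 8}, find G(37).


The subtraction set is S = {2, 3, 4, 6, 7, 8}.
G(k) = mex{ G(k - s) : s in S, s <= k }. We compute iteratively: G(0) = 0.
G(1) = mex({}) = 0
G(2) = mex({0}) = 1
G(3) = mex({0}) = 1
G(4) = mex({0, 1}) = 2
G(5) = mex({0, 1}) = 2
G(6) = mex({0, 1, 2}) = 3
G(7) = mex({0, 1, 2}) = 3
G(8) = mex({0, 1, 2, 3}) = 4
G(9) = mex({0, 1, 2, 3}) = 4
G(10) = mex({1, 2, 3, 4}) = 0
G(11) = mex({1, 2, 3, 4}) = 0
G(12) = mex({0, 2, 3, 4}) = 1
G(13) = mex({0, 2, 3, 4}) = 1
G(14) = mex({0, 1, 3, 4}) = 2
G(15) = mex({0, 1, 3, 4}) = 2
G(16) = mex({0, 1, 2, 4}) = 3
G(17) = mex({0, 1, 2, 4}) = 3
Observe that G(10)..G(17) = 0, 0, 1, 1, 2, 2, 3, 3 repeats G(0)..G(7) = 0, 0, 1, 1, 2, 2, 3, 3.
For k >= max(S) = 8, G(k) is determined by the previous 8 values G(k-8)..G(k-1); a window of 8 consecutive values has recurred shifted by 10, so by induction G(k + 10) = G(k) for all k >= 0: the sequence is periodic from the start with period 10.
One period: G(0..9) = 0, 0, 1, 1, 2, 2, 3, 3, 4, 4.
37 mod 10 = 7, so G(37) = G(7) = 3.

3


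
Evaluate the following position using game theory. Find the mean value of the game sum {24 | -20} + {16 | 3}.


G1 = {24 | -20}, G2 = {16 | 3}
Each is a switch {a | b} with numbers a > b; its mean value is (a + b)/2, and mean value is additive over game sums: m(G1 + G2) = m(G1) + m(G2).
Mean of G1 = (24 + (-20))/2 = 4/2 = 2
Mean of G2 = (16 + (3))/2 = 19/2 = 19/2
Mean of G1 + G2 = 2 + 19/2 = 23/2

23/2


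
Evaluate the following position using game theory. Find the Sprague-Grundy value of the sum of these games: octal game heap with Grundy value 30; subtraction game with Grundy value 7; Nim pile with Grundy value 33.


By the Sprague-Grundy theorem, the Grundy value of a sum of games is the XOR of individual Grundy values.
octal game heap: Grundy value = 30. Running XOR: 0 XOR 30 = 30
subtraction game: Grundy value = 7. Running XOR: 30 XOR 7 = 25
Nim pile: Grundy value = 33. Running XOR: 25 XOR 33 = 56
The combined Grundy value is 56.

56


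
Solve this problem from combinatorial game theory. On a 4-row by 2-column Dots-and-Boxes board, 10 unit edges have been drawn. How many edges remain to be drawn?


Grid: 4 x 2 boxes, i.e. 5 rows and 3 columns of dots.
Horizontal edges: (rows + 1) * cols = 5 * 2 = 10
Vertical edges: rows * (cols + 1) = 4 * 3 = 12
Total edges: 10 + 12 = 22
Edges drawn: 10
Remaining: 22 - 10 = 12

12


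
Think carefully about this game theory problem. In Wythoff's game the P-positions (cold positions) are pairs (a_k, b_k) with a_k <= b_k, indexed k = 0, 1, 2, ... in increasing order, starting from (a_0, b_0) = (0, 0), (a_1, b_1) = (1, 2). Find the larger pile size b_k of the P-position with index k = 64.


By Wythoff's theorem, a_k = floor(k * phi) and b_k = floor(k * phi^2) = a_k + k, where phi = (1 + sqrt(5))/2 is the golden ratio.
phi = (1 + sqrt(5))/2 = 1.618034
phi^2 = phi + 1 = 2.618034
k = 64
k * phi^2 = 64 * 2.618034 = 167.554175
b_64 = floor(k * phi^2) = 167 (check: a_64 + k = 103 + 64 = 167)

167


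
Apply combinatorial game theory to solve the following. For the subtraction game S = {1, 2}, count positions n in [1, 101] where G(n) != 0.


Subtraction set S = {1, 2}, so G(n) = n mod 3.
G(n) = 0 when n is a multiple of 3.
Multiples of 3 in [1, 101]: 33
N-positions (nonzero Grundy) = 101 - 33 = 68

68


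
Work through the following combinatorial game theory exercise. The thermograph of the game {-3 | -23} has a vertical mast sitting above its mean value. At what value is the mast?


Game = {-3 | -23}, a switch {a | b} with numbers a > b.
Its thermograph has left wall a - t and right wall b + t, which meet at t = (a - b)/2, where both equal (a + b)/2. So the mast (mean value) is at (a + b)/2.
Mean = (-3 + (-23))/2 = -26/2 = -13

-13


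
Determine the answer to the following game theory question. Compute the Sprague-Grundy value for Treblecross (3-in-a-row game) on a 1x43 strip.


Treblecross: place X on empty cells; 3-in-a-row wins.
Playing within two cells of an existing X lets the opponent win at once, so sensible play treats the cells i-2..i+2 around each X as dead. The player left with no safe cell loses, so this is a normal-play take-away game on strips of safe cells.
Placing X at cell i (0-indexed) of a strip of k safe cells leaves independent strips of sizes max(0, i-2) and max(0, k-i-3). Hence G(k) = mex{ G(max(0,i-2)) XOR G(max(0,k-i-3)) : 0 <= i < k }, with G(0) = 0.
G(1): splits (0,0):0^0=0 -> mex({0}) = 1
G(2): splits (0,0):0^0=0 -> mex({0}) = 1
G(3): splits (0,0):0^0=0 -> mex({0}) = 1
G(4): splits (0,1):0^1=1 (0,0):0^0=0 -> mex({0, 1}) = 2
G(5): splits (0,2):0^1=1 (0,1):0^1=1 (0,0):0^0=0 -> mex({0, 1}) = 2
G(6) = mex({1}) = 0
G(7) = mex({0, 1, 2}) = 3
G(8) = mex({0, 1, 2}) = 3
G(9) = mex({0, 2}) = 1
G(10) = mex({0, 2, 3}) = 1
G(11) = mex({0, 3}) = 1
G(12) = mex({1, 3}) = 0
G(13) = mex({0, 1, 2, 3}) = 4
G(14) = mex({0, 1, 2}) = 3
G(15) = mex({0, 1, 2}) = 3
G(16) = mex({0, 1, 2, 4}) = 3
G(17) = mex({0, 1, 3, 4}) = 2
G(18) = mex({0, 1, 3, 4}) = 2
G(19) = mex({0, 1, 3, 5}) = 2
G(20) = mex({0, 1, 2, 3, 5}) = 4
G(21) = mex({0, 1, 2, 3, 5}) = 4
G(22) = mex({1, 2, 6}) = 0
G(23) = mex({0, 1, 2, 3, 4, 6}) = 5
G(24) = mex({0, 1, 2, 3, 4}) = 5
G(25) = mex({0, 1, 3, 4, 7}) = 2
G(26) = mex({0, 1, 3, 4, 5, 7}) = 2
G(27) = mex({0, 1, 3, 5}) = 2
G(28) = mex({0, 1, 2, 5}) = 3
G(29) = mex({0, 1, 2, 4, 5, 6}) = 3
G(30) = mex({1, 2, 4, 6}) = 0
G(31) = mex({0, 1, 2, 3, 4, 6}) = 5
G(32) = mex({1, 2, 3, 4, 7}) = 0
G(33) = mex({0, 3, 7}) = 1
G(34) = mex({0, 2, 3, 5, 7}) = 1
G(35) = mex({0, 2, 3, 5, 6}) = 1
G(36) = mex({0, 1, 2, 5, 6}) = 3
G(37) = mex({0, 1, 2, 4, 5, 6}) = 3
G(38) = mex({0, 1, 2, 4}) = 3
G(39) = mex({0, 1, 2, 3, 4, 7}) = 5
G(40) = mex({0, 1, 2, 3, 4, 5, 7}) = 6
G(41) = mex({0, 1, 2, 3, 5, 7}) = 4
G(42) = mex({0, 1, 2, 3, 5, 6, 7}) = 4
G(43) = mex({0, 2, 3, 5, 6}) = 1
Therefore G(43) = 1.

1


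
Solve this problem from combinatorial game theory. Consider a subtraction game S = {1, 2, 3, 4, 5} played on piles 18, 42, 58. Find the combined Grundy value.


Subtraction set: {1, 2, 3, 4, 5}
For this subtraction set, G(n) = n mod 6 (period = max + 1 = 6).
Pile 1 (size 18): G(18) = 18 mod 6 = 0
Pile 2 (size 42): G(42) = 42 mod 6 = 0
Pile 3 (size 58): G(58) = 58 mod 6 = 4
Total Grundy value = XOR of all: 0 XOR 0 XOR 4 = 4

4


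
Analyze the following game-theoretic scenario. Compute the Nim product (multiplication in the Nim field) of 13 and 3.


Nim multiplication is bilinear over XOR: (u XOR v) * w = (u*w) XOR (v*w).
So we split each operand into its bit components and XOR the pairwise Nim products.
13 = 1 + 4 + 8 (as XOR of powers of 2).
3 = 1 + 2 (as XOR of powers of 2).
Using the standard Nim-product table on single bits:
  2*2 = 3,   2*4 = 8,   2*8 = 12,
  4*4 = 6,   4*8 = 11,  8*8 = 13,
and  1*x = x (identity), k*l = l*k (commutative).
Pairwise Nim products:
  1 * 1 = 1
  1 * 2 = 2
  4 * 1 = 4
  4 * 2 = 8
  8 * 1 = 8
  8 * 2 = 12
XOR them: 1 XOR 2 XOR 4 XOR 8 XOR 8 XOR 12 = 11.
Result: 13 * 3 = 11 (in Nim).

11


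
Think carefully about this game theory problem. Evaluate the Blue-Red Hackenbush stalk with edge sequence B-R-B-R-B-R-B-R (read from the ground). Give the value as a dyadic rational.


Edges (from ground): B-R-B-R-B-R-B-R
By Berlekamp's sign-expansion rule, a Blue-Red Hackenbush stalk has the value of the surreal number whose sign sequence is the edge sequence with B -> + and R -> -.
Sign sequence: +-+-+-+-
Trace the sign expansion in the surreal number tree, starting from 0:
Edge 1: B (sign +) -> bounds (0, +inf), value = 1
Edge 2: R (sign -) -> bounds (0, 1), value = 1/2
Edge 3: B (sign +) -> bounds (1/2, 1), value = 3/4
Edge 4: R (sign -) -> bounds (1/2, 3/4), value = 5/8
Edge 5: B (sign +) -> bounds (5/8, 3/4), value = 11/16
Edge 6: R (sign -) -> bounds (5/8, 11/16), value = 21/32
Edge 7: B (sign +) -> bounds (21/32, 11/16), value = 43/64
Edge 8: R (sign -) -> bounds (21/32, 43/64), value = 85/128
Game value = 85/128

85/128


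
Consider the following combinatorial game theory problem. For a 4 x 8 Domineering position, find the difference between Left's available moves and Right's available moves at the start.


Board is 4 x 8 (rows x cols).
Left (vertical) placements: (rows-1) * cols = 3 * 8 = 24
Right (horizontal) placements: rows * (cols-1) = 4 * 7 = 28
Advantage = Left - Right = 24 - 28 = -4

-4


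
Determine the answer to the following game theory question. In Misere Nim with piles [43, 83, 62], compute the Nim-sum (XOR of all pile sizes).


We need the XOR (exclusive or) of all pile sizes.
After XOR-ing pile 1 (size 43): 0 XOR 43 = 43
After XOR-ing pile 2 (size 83): 43 XOR 83 = 120
After XOR-ing pile 3 (size 62): 120 XOR 62 = 70
The Nim-value of this position is 70.

70


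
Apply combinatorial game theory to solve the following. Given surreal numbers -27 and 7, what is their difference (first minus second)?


x = -27, y = 7
x - y = -27 - 7 = -34

-34


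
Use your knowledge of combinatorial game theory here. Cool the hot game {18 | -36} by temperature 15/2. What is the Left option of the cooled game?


Original game: {18 | -36} (a switch {a | b} with a > b).
Cooling by t (for t below the temperature (a - b)/2 = 27) taxes each move by t: {a | b} cooled by t is {a - t | b + t}.
Cooling amount: t = 15/2
Cooled Left option: 18 - 15/2 = 21/2
Cooled Right option: -36 + 15/2 = -57/2
Cooled game: {21/2 | -57/2}
Left option = 21/2

21/2


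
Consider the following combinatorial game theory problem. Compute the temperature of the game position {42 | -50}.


The game is {42 | -50}, a switch {a | b} with numbers a > b.
Cooling {a | b} by t gives {a - t | b + t}, which stops being hot when a - t = b + t, i.e. at t = (a - b)/2. So the temperature of a switch is (a - b)/2.
Temperature = (Left option - Right option) / 2
= (42 - (-50)) / 2
= 92 / 2
= 46

46


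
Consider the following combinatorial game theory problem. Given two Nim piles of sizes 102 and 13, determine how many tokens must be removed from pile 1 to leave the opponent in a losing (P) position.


Piles: 102 and 13
Current XOR: 102 XOR 13 = 107 (non-zero, so this is an N-position).
To make the XOR zero, we need to find a move that balances the piles.
For pile 1 (size 102): target = 102 XOR 107 = 13
We reduce pile 1 from 102 to 13.
Tokens removed: 102 - 13 = 89
Verification: 13 XOR 13 = 0

89


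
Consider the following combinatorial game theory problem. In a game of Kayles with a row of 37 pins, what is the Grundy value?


Kayles: a move removes 1 or 2 adjacent pins from a contiguous row.
Removing pins from a row of k leaves two independent rows (a, b) with a + b = k - 1 (one pin) or a + b = k - 2 (two pins); an end removal gives a = 0.
By Sprague-Grundy, G(k) = mex{ G(a) XOR G(b) } over all these splits. G(0) = 0.
G(1): splits (0,0):0^0=0 -> mex({0}) = 1
G(2): splits (0,1):0^1=1 (0,0):0^0=0 -> mex({0, 1}) = 2
G(3): splits (0,2):0^2=2 (1,1):1^1=0 (0,1):0^1=1 -> mex({0, 1, 2}) = 3
G(4): splits (0,3):0^3=3 (1,2):1^2=3 (0,2):0^2=2 (1,1):1^1=0 -> mex({0, 2, 3}) = 1
G(5): splits (0,4):0^1=1 (1,3):1^3=2 (2,2):2^2=0 (0,3):0^3=3 (1,2):1^2=3 -> mex({0, 1, 2, 3}) = 4
G(6) = mex({0, 1, 2, 4}) = 3
G(7) = mex({0, 1, 3, 4, 5}) = 2
G(8) = mex({0, 2, 3, 5, 6}) = 1
G(9) = mex({0, 1, 2, 3, 6, 7}) = 4
G(10) = mex({0, 1, 3, 4, 5, 7}) = 2
G(11) = mex({0, 1, 2, 3, 4, 5}) = 6
G(12) = mex({0, 1, 2, 3, 5, 6, 7}) = 4
G(13) = mex({0, 2, 3, 4, 6, 7}) = 1
G(14) = mex({0, 1, 4, 5, 6, 7}) = 2
G(15) = mex({0, 1, 2, 3, 4, 5, 6}) = 7
G(16) = mex({0, 2, 3, 5, 6, 7}) = 1
G(17) = mex({0, 1, 2, 3, 5, 6, 7}) = 4
G(18) = mex({0, 1, 2, 4, 5, 6}) = 3
G(19) = mex({0, 1, 3, 4, 5, 7}) = 2
G(20) = mex({0, 2, 3, 4, 5, 6, 7}) = 1
G(21) = mex({0, 1, 2, 3, 5, 6, 7}) = 4
G(22) = mex({0, 1, 2, 3, 4, 5, 7}) = 6
G(23) = mex({0, 1, 2, 3, 4, 5, 6}) = 7
G(24) = mex({0, 1, 2, 3, 5, 6, 7}) = 4
G(25) = mex({0, 2, 3, 4, 6, 7}) = 1
G(26) = mex({0, 1, 3, 4, 5, 6, 7}) = 2
G(27) = mex({0, 1, 2, 3, 4, 5, 6, 7}) = 8
G(28) = mex({0, 1, 2, 3, 4, 6, 7, 8}) = 5
G(29) = mex({0, 1, 2, 3, 5, 6, 7, 8, 9}) = 4
G(30) = mex({0, 1, 2, 3, 4, 5, 6, 9, 10}) = 7
G(31) = mex({0, 1, 3, 4, 5, 7, 10, 11}) = 2
G(32) = mex({0, 2, 3, 4, 5, 6, 7, 9, 11}) = 1
G(33) = mex({0, 1, 2, 3, 4, 5, 6, 7, 9, 12}) = 8
G(34) = mex({0, 1, 2, 3, 4, 5, 7, 8, 11, 12}) = 6
G(35) = mex({0, 1, 2, 3, 4, 5, 6, 8, 9, 10, 11}) = 7
G(36) = mex({0, 1, 2, 3, 5, 6, 7, 9, 10}) = 4
G(37) = mex({0, 2, 3, 4, 6, 7, 9, 10, 11, 12}) = 1
Therefore G(37) = 1.

1


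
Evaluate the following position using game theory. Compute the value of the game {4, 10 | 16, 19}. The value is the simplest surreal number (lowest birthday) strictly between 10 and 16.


Left options: {4, 10}, max = 10
Right options: {16, 19}, min = 16
All options are numbers and max(Left) < min(Right), so by the simplicity theorem the value is the simplest (earliest-born) number strictly between 10 and 16.
Integers 11 through 15 all lie strictly between 10 and 16.
Among integers, the simplest (lowest birthday = smallest |n|; 0 is born on day 0, +-n on day n) is 11.
No non-integer in the interval can be simpler: if x is a non-integer in the interval, then floor(x) or ceil(x) also lies in the interval (the interval contains an integer), and both are proper prefixes of x's sign expansion, i.e. born earlier. So the game value is 11.
Game value = 11

11


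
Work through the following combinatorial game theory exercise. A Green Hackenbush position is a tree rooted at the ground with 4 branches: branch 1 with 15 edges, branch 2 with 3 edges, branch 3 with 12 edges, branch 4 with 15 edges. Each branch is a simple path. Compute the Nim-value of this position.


The tree has 4 branches from the ground vertex.
In Green Hackenbush, the Nim-value of a simple path of length k is k.
Branch 1: length 15, Nim-value = 15
Branch 2: length 3, Nim-value = 3
Branch 3: length 12, Nim-value = 12
Branch 4: length 15, Nim-value = 15
Total Nim-value = XOR of all branch values:
0 XOR 15 = 15
15 XOR 3 = 12
12 XOR 12 = 0
0 XOR 15 = 15
Nim-value of the tree = 15

15


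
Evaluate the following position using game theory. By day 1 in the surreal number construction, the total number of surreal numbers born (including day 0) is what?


Day 0: {|} = 0 is born. Count = 1.
Day n: the number of surreal numbers born by day n is 2^(n+1) - 1.
By day 0: 2^1 - 1 = 1
By day 1: 2^2 - 1 = 3
By day 1: 3 surreal numbers.

3


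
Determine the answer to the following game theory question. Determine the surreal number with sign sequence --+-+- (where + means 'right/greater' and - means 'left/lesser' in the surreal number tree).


Sign expansion: --+-+-
Rule: track bounds (lo, hi), initially (-inf, +inf). On '+', the current value becomes lo and we move to the simplest number in (value, hi): value + 1 if hi = +inf, otherwise the midpoint (value + hi)/2. On '-', the current value becomes hi and we move to value - 1 if lo = -inf, otherwise the midpoint (lo + value)/2.
Start at 0.
Step 1: sign = -, move left. Bounds: (-inf, 0). Value = -1
Step 2: sign = -, move left. Bounds: (-inf, -1). Value = -2
Step 3: sign = +, move right. Bounds: (-2, -1). Value = -3/2
Step 4: sign = -, move left. Bounds: (-2, -3/2). Value = -7/4
Step 5: sign = +, move right. Bounds: (-7/4, -3/2). Value = -13/8
Step 6: sign = -, move left. Bounds: (-7/4, -13/8). Value = -27/16
The surreal number with sign expansion --+-+- is -27/16.

-27/16


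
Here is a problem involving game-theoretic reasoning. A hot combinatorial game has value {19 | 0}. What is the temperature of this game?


The game is {19 | 0}, a switch {a | b} with numbers a > b.
Cooling {a | b} by t gives {a - t | b + t}, which stops being hot when a - t = b + t, i.e. at t = (a - b)/2. So the temperature of a switch is (a - b)/2.
Temperature = (Left option - Right option) / 2
= (19 - (0)) / 2
= 19 / 2
= 19/2

19/2


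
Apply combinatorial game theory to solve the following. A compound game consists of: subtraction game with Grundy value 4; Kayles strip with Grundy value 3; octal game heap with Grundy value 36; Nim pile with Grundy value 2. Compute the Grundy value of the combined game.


By the Sprague-Grundy theorem, the Grundy value of a sum of games is the XOR of individual Grundy values.
subtraction game: Grundy value = 4. Running XOR: 0 XOR 4 = 4
Kayles strip: Grundy value = 3. Running XOR: 4 XOR 3 = 7
octal game heap: Grundy value = 36. Running XOR: 7 XOR 36 = 35
Nim pile: Grundy value = 2. Running XOR: 35 XOR 2 = 33
The combined Grundy value is 33.

33


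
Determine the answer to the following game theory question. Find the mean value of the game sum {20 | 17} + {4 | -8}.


G1 = {20 | 17}, G2 = {4 | -8}
Each is a switch {a | b} with numbers a > b; its mean value is (a + b)/2, and mean value is additive over game sums: m(G1 + G2) = m(G1) + m(G2).
Mean of G1 = (20 + (17))/2 = 37/2 = 37/2
Mean of G2 = (4 + (-8))/2 = -4/2 = -2
Mean of G1 + G2 = 37/2 + -2 = 33/2

33/2


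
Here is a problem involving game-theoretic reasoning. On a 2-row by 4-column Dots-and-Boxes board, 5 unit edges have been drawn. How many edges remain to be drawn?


Grid: 2 x 4 boxes, i.e. 3 rows and 5 columns of dots.
Horizontal edges: (rows + 1) * cols = 3 * 4 = 12
Vertical edges: rows * (cols + 1) = 2 * 5 = 10
Total edges: 12 + 10 = 22
Edges drawn: 5
Remaining: 22 - 5 = 17

17


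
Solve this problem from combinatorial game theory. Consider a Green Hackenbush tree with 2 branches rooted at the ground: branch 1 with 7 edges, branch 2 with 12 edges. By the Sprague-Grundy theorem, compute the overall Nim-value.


The tree has 2 branches from the ground vertex.
In Green Hackenbush, the Nim-value of a simple path of length k is k.
Branch 1: length 7, Nim-value = 7
Branch 2: length 12, Nim-value = 12
Total Nim-value = XOR of all branch values:
0 XOR 7 = 7
7 XOR 12 = 11
Nim-value of the tree = 11

11


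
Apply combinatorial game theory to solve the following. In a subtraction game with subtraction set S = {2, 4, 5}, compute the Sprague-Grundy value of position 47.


The subtraction set is S = {2, 4, 5}.
G(k) = mex{ G(k - s) : s in S, s <= k }. We compute iteratively: G(0) = 0.
G(1) = mex({}) = 0
G(2) = mex({0}) = 1
G(3) = mex({0}) = 1
G(4) = mex({0, 1}) = 2
G(5) = mex({0, 1}) = 2
G(6) = mex({0, 1, 2}) = 3
G(7) = mex({1, 2}) = 0
G(8) = mex({1, 2, 3}) = 0
G(9) = mex({0, 2}) = 1
G(10) = mex({0, 2, 3}) = 1
G(11) = mex({0, 1, 3}) = 2
Observe that G(7)..G(11) = 0, 0, 1, 1, 2 repeats G(0)..G(4) = 0, 0, 1, 1, 2.
For k >= max(S) = 5, G(k) is determined by the previous 5 values G(k-5)..G(k-1); a window of 5 consecutive values has recurred shifted by 7, so by induction G(k + 7) = G(k) for all k >= 0: the sequence is periodic from the start with period 7.
One period: G(0..6) = 0, 0, 1, 1, 2, 2, 3.
47 mod 7 = 5, so G(47) = G(5) = 2.

2


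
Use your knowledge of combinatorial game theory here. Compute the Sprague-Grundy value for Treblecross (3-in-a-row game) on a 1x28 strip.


Treblecross: place X on empty cells; 3-in-a-row wins.
Playing within two cells of an existing X lets the opponent win at once, so sensible play treats the cells i-2..i+2 around each X as dead. The player left with no safe cell loses, so this is a normal-play take-away game on strips of safe cells.
Placing X at cell i (0-indexed) of a strip of k safe cells leaves independent strips of sizes max(0, i-2) and max(0, k-i-3). Hence G(k) = mex{ G(max(0,i-2)) XOR G(max(0,k-i-3)) : 0 <= i < k }, with G(0) = 0.
G(1): splits (0,0):0^0=0 -> mex({0}) = 1
G(2): splits (0,0):0^0=0 -> mex({0}) = 1
G(3): splits (0,0):0^0=0 -> mex({0}) = 1
G(4): splits (0,1):0^1=1 (0,0):0^0=0 -> mex({0, 1}) = 2
G(5): splits (0,2):0^1=1 (0,1):0^1=1 (0,0):0^0=0 -> mex({0, 1}) = 2
G(6) = mex({1}) = 0
G(7) = mex({0, 1, 2}) = 3
G(8) = mex({0, 1, 2}) = 3
G(9) = mex({0, 2}) = 1
G(10) = mex({0, 2, 3}) = 1
G(11) = mex({0, 3}) = 1
G(12) = mex({1, 3}) = 0
G(13) = mex({0, 1, 2, 3}) = 4
G(14) = mex({0, 1, 2}) = 3
G(15) = mex({0, 1, 2}) = 3
G(16) = mex({0, 1, 2, 4}) = 3
G(17) = mex({0, 1, 3, 4}) = 2
G(18) = mex({0, 1, 3, 4}) = 2
G(19) = mex({0, 1, 3, 5}) = 2
G(20) = mex({0, 1, 2, 3, 5}) = 4
G(21) = mex({0, 1, 2, 3, 5}) = 4
G(22) = mex({1, 2, 6}) = 0
G(23) = mex({0, 1, 2, 3, 4, 6}) = 5
G(24) = mex({0, 1, 2, 3, 4}) = 5
G(25) = mex({0, 1, 3, 4, 7}) = 2
G(26) = mex({0, 1, 3, 4, 5, 7}) = 2
G(27) = mex({0, 1, 3, 5}) = 2
G(28) = mex({0, 1, 2, 5}) = 3
Therefore G(28) = 3.

3


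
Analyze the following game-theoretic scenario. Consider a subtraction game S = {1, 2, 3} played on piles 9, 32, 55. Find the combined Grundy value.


Subtraction set: {1, 2, 3}
For this subtraction set, G(n) = n mod 4 (period = max + 1 = 4).
Pile 1 (size 9): G(9) = 9 mod 4 = 1
Pile 2 (size 32): G(32) = 32 mod 4 = 0
Pile 3 (size 55): G(55) = 55 mod 4 = 3
Total Grundy value = XOR of all: 1 XOR 0 XOR 3 = 2

2


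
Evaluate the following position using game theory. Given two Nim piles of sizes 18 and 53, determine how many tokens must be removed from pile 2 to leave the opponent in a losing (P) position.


Piles: 18 and 53
Current XOR: 18 XOR 53 = 39 (non-zero, so this is an N-position).
To make the XOR zero, we need to find a move that balances the piles.
For pile 2 (size 53): target = 53 XOR 39 = 18
We reduce pile 2 from 53 to 18.
Tokens removed: 53 - 18 = 35
Verification: 18 XOR 18 = 0

35


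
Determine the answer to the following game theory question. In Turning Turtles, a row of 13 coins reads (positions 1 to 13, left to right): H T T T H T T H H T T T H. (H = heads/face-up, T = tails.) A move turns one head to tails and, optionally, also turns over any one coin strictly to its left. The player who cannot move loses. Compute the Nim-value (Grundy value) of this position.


Coins: H T T T H T T H H T T T H
Key fact: a single head at position k behaves exactly like a Nim heap of size k (turning it to T and optionally flipping a coin at j < k corresponds to moving the heap from k to j, or to 0), and heads combine as a disjunctive sum (two heads at the same place would cancel, matching j XOR j = 0). So the Nim-value is the XOR of the 1-indexed positions of the heads.
Face-up positions (1-indexed): [1, 5, 8, 9, 13]
XOR 0 with 1: 0 XOR 1 = 1
XOR 1 with 5: 1 XOR 5 = 4
XOR 4 with 8: 4 XOR 8 = 12
XOR 12 with 9: 12 XOR 9 = 5
XOR 5 with 13: 5 XOR 13 = 8
Nim-value = 8

8


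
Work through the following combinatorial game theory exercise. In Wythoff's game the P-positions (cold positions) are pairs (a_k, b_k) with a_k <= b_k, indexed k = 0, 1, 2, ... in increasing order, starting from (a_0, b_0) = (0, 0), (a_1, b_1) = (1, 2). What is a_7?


By Wythoff's theorem, a_k = floor(k * phi) and b_k = floor(k * phi^2) = a_k + k, where phi = (1 + sqrt(5))/2 is the golden ratio.
phi = (1 + sqrt(5))/2 = 1.618034
k = 7
k * phi = 7 * 1.618034 = 11.326238
a_7 = floor(k * phi) = 11

11


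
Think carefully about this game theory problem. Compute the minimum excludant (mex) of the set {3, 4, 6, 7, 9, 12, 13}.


Set = {3, 4, 6, 7, 9, 12, 13}
0 is NOT in the set. This is the mex.
mex = 0

0


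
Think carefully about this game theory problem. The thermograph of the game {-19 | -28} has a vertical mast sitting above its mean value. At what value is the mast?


Game = {-19 | -28}, a switch {a | b} with numbers a > b.
Its thermograph has left wall a - t and right wall b + t, which meet at t = (a - b)/2, where both equal (a + b)/2. So the mast (mean value) is at (a + b)/2.
Mean = (-19 + (-28))/2 = -47/2 = -47/2

-47/2


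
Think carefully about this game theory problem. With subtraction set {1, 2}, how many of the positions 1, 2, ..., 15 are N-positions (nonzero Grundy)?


Subtraction set S = {1, 2}, so G(n) = n mod 3.
G(n) = 0 when n is a multiple of 3.
Multiples of 3 in [1, 15]: 5
N-positions (nonzero Grundy) = 15 - 5 = 10

10


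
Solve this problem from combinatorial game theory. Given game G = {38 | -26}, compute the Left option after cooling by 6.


Original game: {38 | -26} (a switch {a | b} with a > b).
Cooling by t (for t below the temperature (a - b)/2 = 32) taxes each move by t: {a | b} cooled by t is {a - t | b + t}.
Cooling amount: t = 6
Cooled Left option: 38 - 6 = 32
Cooled Right option: -26 + 6 = -20
Cooled game: {32 | -20}
Left option = 32

32


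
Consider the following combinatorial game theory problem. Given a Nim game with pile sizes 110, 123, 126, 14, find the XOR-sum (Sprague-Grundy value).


We need the XOR (exclusive or) of all pile sizes.
After XOR-ing pile 1 (size 110): 0 XOR 110 = 110
After XOR-ing pile 2 (size 123): 110 XOR 123 = 21
After XOR-ing pile 3 (size 126): 21 XOR 126 = 107
After XOR-ing pile 4 (size 14): 107 XOR 14 = 101
The Nim-value of this position is 101.

101


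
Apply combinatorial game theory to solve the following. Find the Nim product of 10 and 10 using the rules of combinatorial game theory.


Nim multiplication is bilinear over XOR: (u XOR v) * w = (u*w) XOR (v*w).
So we split each operand into its bit components and XOR the pairwise Nim products.
10 = 2 + 8 (as XOR of powers of 2).
10 = 2 + 8 (as XOR of powers of 2).
Using the standard Nim-product table on single bits:
  2*2 = 3,   2*4 = 8,   2*8 = 12,
  4*4 = 6,   4*8 = 11,  8*8 = 13,
and  1*x = x (identity), k*l = l*k (commutative).
Pairwise Nim products:
  2 * 2 = 3
  2 * 8 = 12
  8 * 2 = 12
  8 * 8 = 13
XOR them: 3 XOR 12 XOR 12 XOR 13 = 14.
Result: 10 * 10 = 14 (in Nim).

14


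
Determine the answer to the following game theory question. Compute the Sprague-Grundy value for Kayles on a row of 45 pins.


Kayles: a move removes 1 or 2 adjacent pins from a contiguous row.
Removing pins from a row of k leaves two independent rows (a, b) with a + b = k - 1 (one pin) or a + b = k - 2 (two pins); an end removal gives a = 0.
By Sprague-Grundy, G(k) = mex{ G(a) XOR G(b) } over all these splits. G(0) = 0.
G(1): splits (0,0):0^0=0 -> mex({0}) = 1
G(2): splits (0,1):0^1=1 (0,0):0^0=0 -> mex({0, 1}) = 2
G(3): splits (0,2):0^2=2 (1,1):1^1=0 (0,1):0^1=1 -> mex({0, 1, 2}) = 3
G(4): splits (0,3):0^3=3 (1,2):1^2=3 (0,2):0^2=2 (1,1):1^1=0 -> mex({0, 2, 3}) = 1
G(5): splits (0,4):0^1=1 (1,3):1^3=2 (2,2):2^2=0 (0,3):0^3=3 (1,2):1^2=3 -> mex({0, 1, 2, 3}) = 4
G(6) = mex({0, 1, 2, 4}) = 3
G(7) = mex({0, 1, 3, 4, 5}) = 2
G(8) = mex({0, 2, 3, 5, 6}) = 1
G(9) = mex({0, 1, 2, 3, 6, 7}) = 4
G(10) = mex({0, 1, 3, 4, 5, 7}) = 2
G(11) = mex({0, 1, 2, 3, 4, 5}) = 6
G(12) = mex({0, 1, 2, 3, 5, 6, 7}) = 4
G(13) = mex({0, 2, 3, 4, 6, 7}) = 1
G(14) = mex({0, 1, 4, 5, 6, 7}) = 2
G(15) = mex({0, 1, 2, 3, 4, 5, 6}) = 7
G(16) = mex({0, 2, 3, 5, 6, 7}) = 1
G(17) = mex({0, 1, 2, 3, 5, 6, 7}) = 4
G(18) = mex({0, 1, 2, 4, 5, 6}) = 3
G(19) = mex({0, 1, 3, 4, 5, 7}) = 2
G(20) = mex({0, 2, 3, 4, 5, 6, 7}) = 1
G(21) = mex({0, 1, 2, 3, 5, 6, 7}) = 4
G(22) = mex({0, 1, 2, 3, 4, 5, 7}) = 6
G(23) = mex({0, 1, 2, 3, 4, 5, 6}) = 7
G(24) = mex({0, 1, 2, 3, 5, 6, 7}) = 4
G(25) = mex({0, 2, 3, 4, 6, 7}) = 1
G(26) = mex({0, 1, 3, 4, 5, 6, 7}) = 2
G(27) = mex({0, 1, 2, 3, 4, 5, 6, 7}) = 8
G(28) = mex({0, 1, 2, 3, 4, 6, 7, 8}) = 5
G(29) = mex({0, 1, 2, 3, 5, 6, 7, 8, 9}) = 4
G(30) = mex({0, 1, 2, 3, 4, 5, 6, 9, 10}) = 7
G(31) = mex({0, 1, 3, 4, 5, 7, 10, 11}) = 2
G(32) = mex({0, 2, 3, 4, 5, 6, 7, 9, 11}) = 1
G(33) = mex({0, 1, 2, 3, 4, 5, 6, 7, 9, 12}) = 8
G(34) = mex({0, 1, 2, 3, 4, 5, 7, 8, 11, 12}) = 6
G(35) = mex({0, 1, 2, 3, 4, 5, 6, 8, 9, 10, 11}) = 7
G(36) = mex({0, 1, 2, 3, 5, 6, 7, 9, 10}) = 4
G(37) = mex({0, 2, 3, 4, 6, 7, 9, 10, 11, 12}) = 1
G(38) = mex({0, 1, 3, 4, 5, 6, 7, 9, 10, 11, 12}) = 2
G(39) = mex({0, 1, 2, 4, 5, 6, 7, 9, 10, 12, 14}) = 3
G(40) = mex({0, 2, 3, 4, 6, 7, 11, 12, 14}) = 1
G(41) = mex({0, 1, 2, 3, 5, 6, 7, 9, 10, 11, 12}) = 4
G(42) = mex({0, 1, 2, 3, 4, 5, 6, 9, 10}) = 7
G(43) = mex({0, 1, 3, 4, 5, 7, 9, 10, 12, 15}) = 2
G(44) = mex({0, 2, 3, 4, 5, 6, 7, 9, 10, 12, 15}) = 1
G(45) = mex({0, 1, 2, 3, 4, 5, 6, 7, 9, 10, 12, 14}) = 8
Therefore G(45) = 8.

8
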